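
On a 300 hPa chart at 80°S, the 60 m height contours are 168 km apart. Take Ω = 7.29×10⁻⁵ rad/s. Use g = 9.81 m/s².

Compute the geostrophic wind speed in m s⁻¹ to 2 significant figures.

Coriolis parameter at 80°S:
f = 2Ω sin φ = 2 × 7.29×10⁻⁵ × sin 80° = 1.44×10⁻⁴ s⁻¹
Height gradient: |∂Z/∂n| = 60 m / 168000 m = 3.57×10⁻⁴
On a pressure surface, geostrophic balance gives V_g = (g/f)|∂Z/∂n|:
V_g = 9.81 × 3.57×10⁻⁴ / 1.44×10⁻⁴ = 24.4 m/s

24 m s⁻¹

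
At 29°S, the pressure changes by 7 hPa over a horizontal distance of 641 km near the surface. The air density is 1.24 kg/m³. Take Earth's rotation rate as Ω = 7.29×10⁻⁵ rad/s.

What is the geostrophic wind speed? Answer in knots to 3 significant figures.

Coriolis parameter at 29°S:
f = 2Ω sin φ = 2 × 7.29×10⁻⁵ × sin 29° = 7.07×10⁻⁵ s⁻¹
Pressure gradient: |∂P/∂n| = 700 Pa / 641000 m = 1.09×10⁻³ Pa/m
Geostrophic balance (pressure-gradient force = Coriolis force):
V_g = (1/(fρ)) |∂P/∂n| = 1.09×10⁻³ / (7.07×10⁻⁵ × 1.24) = 12.5 m/s
Converting: 12.5 m/s × 1.944 = 24.2 knots

24.2 knots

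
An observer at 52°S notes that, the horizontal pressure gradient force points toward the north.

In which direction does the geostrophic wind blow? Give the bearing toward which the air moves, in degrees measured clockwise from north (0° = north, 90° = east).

270°

The pressure-gradient force points toward the north (bearing 000°).
Geostrophic balance: in the Southern Hemisphere the Coriolis force deflects motion to the left, so the geostrophic wind blows 90° to the left of the pressure-gradient force (low pressure on the right).
Rotating 000° by 90° counterclockwise gives 270° — the wind blows toward the west.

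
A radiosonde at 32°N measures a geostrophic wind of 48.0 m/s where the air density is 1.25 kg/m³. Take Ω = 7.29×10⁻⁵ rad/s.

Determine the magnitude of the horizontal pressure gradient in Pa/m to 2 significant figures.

Coriolis parameter at 32°N:
f = 2Ω sin φ = 2 × 7.29×10⁻⁵ × sin 32° = 7.73×10⁻⁵ s⁻¹
Geostrophic balance rearranged: |∂P/∂n| = f ρ V_g
|∂P/∂n| = 7.73×10⁻⁵ × 1.25 × 48.0 = 4.64×10⁻³ Pa/m

4.6×10⁻³ Pa/m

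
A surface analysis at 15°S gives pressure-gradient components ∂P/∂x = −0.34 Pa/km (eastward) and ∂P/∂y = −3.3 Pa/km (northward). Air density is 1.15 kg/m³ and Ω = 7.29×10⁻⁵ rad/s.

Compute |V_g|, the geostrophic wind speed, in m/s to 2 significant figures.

Coriolis parameter at 15°S:
f = 2Ω sin φ = 2 × 7.29×10⁻⁵ × sin 15° = 3.77×10⁻⁵ s⁻¹
In the Southern Hemisphere f is negative: f = −3.77×10⁻⁵ s⁻¹.
Component geostrophic relations (x east, y north):
u_g = −(1/(fρ)) ∂P/∂y,  v_g = (1/(fρ)) ∂P/∂x
u_g = −(−3.3×10⁻³)/(−3.77×10⁻⁵ × 1.15) = −76.0 m/s;  v_g = (−0.34×10⁻³)/(−3.77×10⁻⁵ × 1.15) = 7.83 m/s
|V_g| = √(u_g² + v_g²) = 76.4 m/s

76 m/s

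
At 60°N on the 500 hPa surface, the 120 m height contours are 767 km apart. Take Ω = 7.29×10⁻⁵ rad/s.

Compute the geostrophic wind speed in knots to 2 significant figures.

24 knots

Coriolis parameter at 60°N:
f = 2Ω sin φ = 2 × 7.29×10⁻⁵ × sin 60° = 1.26×10⁻⁴ s⁻¹
Height gradient: |∂Z/∂n| = 120 m / 767000 m = 1.56×10⁻⁴
On a pressure surface, geostrophic balance gives V_g = (g/f)|∂Z/∂n|:
V_g = 9.81 × 1.56×10⁻⁴ / 1.26×10⁻⁴ = 12.2 m/s
Converting: 12.2 m/s × 1.944 = 24 knots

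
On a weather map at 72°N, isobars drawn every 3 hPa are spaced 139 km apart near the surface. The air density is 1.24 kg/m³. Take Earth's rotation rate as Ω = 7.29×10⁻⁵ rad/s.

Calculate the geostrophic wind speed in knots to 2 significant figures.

Coriolis parameter at 72°N:
f = 2Ω sin φ = 2 × 7.29×10⁻⁵ × sin 72° = 1.39×10⁻⁴ s⁻¹
Pressure gradient: |∂P/∂n| = 300 Pa / 139000 m = 2.16×10⁻³ Pa/m
Geostrophic balance (pressure-gradient force = Coriolis force):
V_g = (1/(fρ)) |∂P/∂n| = 2.16×10⁻³ / (1.39×10⁻⁴ × 1.24) = 12.6 m/s
Converting: 12.6 m/s × 1.944 = 24 knots

24 knots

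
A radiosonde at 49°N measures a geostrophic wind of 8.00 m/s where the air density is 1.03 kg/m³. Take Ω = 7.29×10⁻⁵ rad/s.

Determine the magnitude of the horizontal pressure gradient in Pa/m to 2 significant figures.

9.1×10⁻⁴ Pa/m

Coriolis parameter at 49°N:
f = 2Ω sin φ = 2 × 7.29×10⁻⁵ × sin 49° = 1.10×10⁻⁴ s⁻¹
Geostrophic balance rearranged: |∂P/∂n| = f ρ V_g
|∂P/∂n| = 1.10×10⁻⁴ × 1.03 × 8.00 = 9.07×10⁻⁴ Pa/m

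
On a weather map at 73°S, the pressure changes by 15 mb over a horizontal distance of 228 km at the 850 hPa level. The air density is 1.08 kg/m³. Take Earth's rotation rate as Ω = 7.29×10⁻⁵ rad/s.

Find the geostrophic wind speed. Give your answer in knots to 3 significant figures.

Coriolis parameter at 73°S:
f = 2Ω sin φ = 2 × 7.29×10⁻⁵ × sin 73° = 1.39×10⁻⁴ s⁻¹
Pressure gradient: |∂P/∂n| = 1500 Pa / 228000 m = 6.58×10⁻³ Pa/m
Geostrophic balance (pressure-gradient force = Coriolis force):
V_g = (1/(fρ)) |∂P/∂n| = 6.58×10⁻³ / (1.39×10⁻⁴ × 1.08) = 43.7 m/s
Converting: 43.7 m/s × 1.944 = 84.9 knots

84.9 knots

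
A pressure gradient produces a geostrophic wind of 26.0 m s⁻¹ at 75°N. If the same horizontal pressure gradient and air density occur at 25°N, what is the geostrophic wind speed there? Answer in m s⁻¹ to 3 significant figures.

59.4 m s⁻¹

With the same pressure gradient and density, V_g ∝ 1/f ∝ 1/sin φ.
V₂ = V₁ · sin φ₁ / sin φ₂ = 26.0 × sin 75° / sin 25°
V₂ = 26.0 × 0.9659/0.4226 = 59.4 m s⁻¹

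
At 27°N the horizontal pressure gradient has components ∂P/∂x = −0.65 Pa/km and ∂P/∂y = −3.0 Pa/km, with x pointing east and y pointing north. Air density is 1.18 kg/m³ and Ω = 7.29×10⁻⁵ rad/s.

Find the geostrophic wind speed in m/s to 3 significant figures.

Coriolis parameter at 27°N:
f = 2Ω sin φ = 2 × 7.29×10⁻⁵ × sin 27° = 6.62×10⁻⁵ s⁻¹
Component geostrophic relations (x east, y north):
u_g = −(1/(fρ)) ∂P/∂y,  v_g = (1/(fρ)) ∂P/∂x
u_g = −(−3.0×10⁻³)/(6.62×10⁻⁵ × 1.18) = 38.4 m/s;  v_g = (−0.65×10⁻³)/(6.62×10⁻⁵ × 1.18) = −8.32 m/s
|V_g| = √(u_g² + v_g²) = 39.3 m/s

39.3 m/s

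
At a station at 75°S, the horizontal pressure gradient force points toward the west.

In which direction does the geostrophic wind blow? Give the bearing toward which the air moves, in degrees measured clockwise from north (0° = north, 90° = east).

180°

The pressure-gradient force points toward the west (bearing 270°).
Geostrophic balance: in the Southern Hemisphere the Coriolis force deflects motion to the left, so the geostrophic wind blows 90° to the left of the pressure-gradient force (low pressure on the right).
Rotating 270° by 90° counterclockwise gives 180° — the wind blows toward the south.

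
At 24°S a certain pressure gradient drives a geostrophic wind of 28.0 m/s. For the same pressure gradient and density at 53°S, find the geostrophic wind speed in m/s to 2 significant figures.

With the same pressure gradient and density, V_g ∝ 1/f ∝ 1/sin φ.
V₂ = V₁ · sin φ₁ / sin φ₂ = 28.0 × sin 24° / sin 53°
V₂ = 28.0 × 0.4067/0.7986 = 14 m/s

14 m/s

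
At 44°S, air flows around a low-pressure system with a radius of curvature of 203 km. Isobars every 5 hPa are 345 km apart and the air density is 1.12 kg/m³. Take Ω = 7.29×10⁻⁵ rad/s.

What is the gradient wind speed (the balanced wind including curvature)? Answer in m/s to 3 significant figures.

Coriolis parameter at 44°S:
f = 2Ω sin φ = 2 × 7.29×10⁻⁵ × sin 44° = 1.01×10⁻⁴ s⁻¹
Pressure gradient: |∂P/∂n| = 500 Pa / 345000 m = 1.45×10⁻³ Pa/m
Geostrophic speed: V_g = |∂P/∂n|/(fρ) = 1.45×10⁻³/(1.01×10⁻⁴ × 1.12) = 12.8 m/s
Around a low, centrifugal force acts outward with Coriolis, so pressure-gradient force balances both:
(1/ρ)|∂P/∂n| = fV + V²/R  →  V² + fR·V − fR·V_g = 0
With fR = 1.01×10⁻⁴ × 203×10³ m = 20.6 m/s:
V = [−fR + √((fR)² + 4 fR V_g)]/2 = [−20.6 + √(20.6² + 4×20.6×12.8)]/2 = 8.91 m/s
Subgeostrophic (V < V_g = 12.8 m/s), as expected around a low.

8.91 m/s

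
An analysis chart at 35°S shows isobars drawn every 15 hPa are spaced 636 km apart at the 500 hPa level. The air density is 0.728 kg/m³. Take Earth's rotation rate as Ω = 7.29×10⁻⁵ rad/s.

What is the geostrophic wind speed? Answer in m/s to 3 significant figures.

Coriolis parameter at 35°S:
f = 2Ω sin φ = 2 × 7.29×10⁻⁵ × sin 35° = 8.36×10⁻⁵ s⁻¹
Pressure gradient: |∂P/∂n| = 1500 Pa / 636000 m = 2.36×10⁻³ Pa/m
Geostrophic balance (pressure-gradient force = Coriolis force):
V_g = (1/(fρ)) |∂P/∂n| = 2.36×10⁻³ / (8.36×10⁻⁵ × 0.728) = 38.7 m/s

38.7 m/s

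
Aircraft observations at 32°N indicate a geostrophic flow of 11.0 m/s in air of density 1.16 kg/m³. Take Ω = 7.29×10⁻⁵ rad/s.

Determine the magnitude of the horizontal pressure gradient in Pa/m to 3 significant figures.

9.86×10⁻⁴ Pa/m

Coriolis parameter at 32°N:
f = 2Ω sin φ = 2 × 7.29×10⁻⁵ × sin 32° = 7.73×10⁻⁵ s⁻¹
Geostrophic balance rearranged: |∂P/∂n| = f ρ V_g
|∂P/∂n| = 7.73×10⁻⁵ × 1.16 × 11.0 = 9.86×10⁻⁴ Pa/m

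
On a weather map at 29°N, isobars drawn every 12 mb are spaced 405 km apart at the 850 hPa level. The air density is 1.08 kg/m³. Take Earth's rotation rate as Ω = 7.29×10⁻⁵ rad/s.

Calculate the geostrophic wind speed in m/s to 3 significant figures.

38.8 m/s

Coriolis parameter at 29°N:
f = 2Ω sin φ = 2 × 7.29×10⁻⁵ × sin 29° = 7.07×10⁻⁵ s⁻¹
Pressure gradient: |∂P/∂n| = 1200 Pa / 405000 m = 2.96×10⁻³ Pa/m
Geostrophic balance (pressure-gradient force = Coriolis force):
V_g = (1/(fρ)) |∂P/∂n| = 2.96×10⁻³ / (7.07×10⁻⁵ × 1.08) = 38.8 m/s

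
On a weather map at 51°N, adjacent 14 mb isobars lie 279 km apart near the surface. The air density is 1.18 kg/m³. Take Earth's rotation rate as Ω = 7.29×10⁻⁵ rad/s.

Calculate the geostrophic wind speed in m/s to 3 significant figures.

Coriolis parameter at 51°N:
f = 2Ω sin φ = 2 × 7.29×10⁻⁵ × sin 51° = 1.13×10⁻⁴ s⁻¹
Pressure gradient: |∂P/∂n| = 1400 Pa / 279000 m = 5.02×10⁻³ Pa/m
Geostrophic balance (pressure-gradient force = Coriolis force):
V_g = (1/(fρ)) |∂P/∂n| = 5.02×10⁻³ / (1.13×10⁻⁴ × 1.18) = 37.5 m/s

37.5 m/s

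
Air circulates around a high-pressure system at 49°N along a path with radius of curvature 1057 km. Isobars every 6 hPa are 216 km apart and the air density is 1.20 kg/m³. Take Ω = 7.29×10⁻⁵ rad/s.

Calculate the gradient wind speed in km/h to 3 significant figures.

Coriolis parameter at 49°N:
f = 2Ω sin φ = 2 × 7.29×10⁻⁵ × sin 49° = 1.10×10⁻⁴ s⁻¹
Pressure gradient: |∂P/∂n| = 600 Pa / 216000 m = 2.78×10⁻³ Pa/m
Geostrophic speed: V_g = |∂P/∂n|/(fρ) = 2.78×10⁻³/(1.10×10⁻⁴ × 1.20) = 21.0 m/s
Around a high, pressure-gradient force acts outward with centrifugal, so Coriolis balances both:
fV = (1/ρ)|∂P/∂n| + V²/R  →  V² − fR·V + fR·V_g = 0
With fR = 1.10×10⁻⁴ × 1057×10³ m = 116 m/s:
V = [fR − √((fR)² − 4 fR V_g)]/2 = [116 − √(116² − 4×116×21)]/2 = 27.6 m/s
Supergeostrophic (V > V_g = 21 m/s), as expected around a high.
Converting: 27.6 m/s × 3.6 = 99.3 km/h

99.3 km/h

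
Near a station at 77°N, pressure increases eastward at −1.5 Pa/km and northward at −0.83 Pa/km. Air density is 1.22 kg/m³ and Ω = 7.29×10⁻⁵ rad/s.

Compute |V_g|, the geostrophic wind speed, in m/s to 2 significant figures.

9.9 m/s

Coriolis parameter at 77°N:
f = 2Ω sin φ = 2 × 7.29×10⁻⁵ × sin 77° = 1.42×10⁻⁴ s⁻¹
Component geostrophic relations (x east, y north):
u_g = −(1/(fρ)) ∂P/∂y,  v_g = (1/(fρ)) ∂P/∂x
u_g = −(−0.83×10⁻³)/(1.42×10⁻⁴ × 1.22) = 4.79 m/s;  v_g = (−1.5×10⁻³)/(1.42×10⁻⁴ × 1.22) = −8.65 m/s
|V_g| = √(u_g² + v_g²) = 9.89 m/s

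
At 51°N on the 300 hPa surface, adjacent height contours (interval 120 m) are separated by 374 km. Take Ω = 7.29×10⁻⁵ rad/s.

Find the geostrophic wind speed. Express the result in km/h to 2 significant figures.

100 km/h

Coriolis parameter at 51°N:
f = 2Ω sin φ = 2 × 7.29×10⁻⁵ × sin 51° = 1.13×10⁻⁴ s⁻¹
Height gradient: |∂Z/∂n| = 120 m / 374000 m = 3.21×10⁻⁴
On a pressure surface, geostrophic balance gives V_g = (g/f)|∂Z/∂n|:
V_g = 9.81 × 3.21×10⁻⁴ / 1.13×10⁻⁴ = 27.8 m/s
Converting: 27.8 m/s × 3.6 = 100 km/h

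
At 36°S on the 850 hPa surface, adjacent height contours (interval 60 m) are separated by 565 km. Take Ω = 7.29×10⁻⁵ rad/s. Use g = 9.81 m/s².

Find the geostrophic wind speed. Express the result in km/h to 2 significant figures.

44 km/h

Coriolis parameter at 36°S:
f = 2Ω sin φ = 2 × 7.29×10⁻⁵ × sin 36° = 8.57×10⁻⁵ s⁻¹
Height gradient: |∂Z/∂n| = 60 m / 565000 m = 1.06×10⁻⁴
On a pressure surface, geostrophic balance gives V_g = (g/f)|∂Z/∂n|:
V_g = 9.81 × 1.06×10⁻⁴ / 8.57×10⁻⁵ = 12.2 m/s
Converting: 12.2 m/s × 3.6 = 44 km/h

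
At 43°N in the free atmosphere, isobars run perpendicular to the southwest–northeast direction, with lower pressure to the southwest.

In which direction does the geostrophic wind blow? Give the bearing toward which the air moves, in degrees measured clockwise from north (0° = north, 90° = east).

315°

The pressure-gradient force points toward the southwest (bearing 225°).
Geostrophic balance: in the Northern Hemisphere the Coriolis force deflects motion to the right, so the geostrophic wind blows 90° to the right of the pressure-gradient force (low pressure on the left).
Rotating 225° by 90° clockwise gives 315° — the wind blows toward the northwest.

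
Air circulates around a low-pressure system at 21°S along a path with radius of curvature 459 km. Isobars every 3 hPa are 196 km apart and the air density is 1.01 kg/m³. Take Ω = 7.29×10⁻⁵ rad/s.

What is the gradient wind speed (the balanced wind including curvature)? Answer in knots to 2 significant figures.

33 knots

Coriolis parameter at 21°S:
f = 2Ω sin φ = 2 × 7.29×10⁻⁵ × sin 21° = 5.23×10⁻⁵ s⁻¹
Pressure gradient: |∂P/∂n| = 300 Pa / 196000 m = 1.53×10⁻³ Pa/m
Geostrophic speed: V_g = |∂P/∂n|/(fρ) = 1.53×10⁻³/(5.23×10⁻⁵ × 1.01) = 29.0 m/s
Around a low, centrifugal force acts outward with Coriolis, so pressure-gradient force balances both:
(1/ρ)|∂P/∂n| = fV + V²/R  →  V² + fR·V − fR·V_g = 0
With fR = 5.23×10⁻⁵ × 459×10³ m = 24.0 m/s:
V = [−fR + √((fR)² + 4 fR V_g)]/2 = [−24.0 + √(24.0² + 4×24.0×29)]/2 = 17 m/s
Subgeostrophic (V < V_g = 29 m/s), as expected around a low.
Converting: 17 m/s × 1.944 = 33 knots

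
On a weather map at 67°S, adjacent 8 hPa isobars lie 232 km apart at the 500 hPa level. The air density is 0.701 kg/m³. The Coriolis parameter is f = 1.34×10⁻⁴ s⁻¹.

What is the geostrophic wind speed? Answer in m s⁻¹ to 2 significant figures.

Pressure gradient: |∂P/∂n| = 800 Pa / 232000 m = 3.45×10⁻³ Pa/m
Geostrophic balance (pressure-gradient force = Coriolis force):
V_g = (1/(fρ)) |∂P/∂n| = 3.45×10⁻³ / (1.34×10⁻⁴ × 0.701) = 36.7 m/s

37 m s⁻¹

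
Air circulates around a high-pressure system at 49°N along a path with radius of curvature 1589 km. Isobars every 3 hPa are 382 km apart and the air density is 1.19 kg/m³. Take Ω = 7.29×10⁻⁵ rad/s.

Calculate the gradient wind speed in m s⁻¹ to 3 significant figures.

6.22 m s⁻¹

Coriolis parameter at 49°N:
f = 2Ω sin φ = 2 × 7.29×10⁻⁵ × sin 49° = 1.10×10⁻⁴ s⁻¹
Pressure gradient: |∂P/∂n| = 300 Pa / 382000 m = 7.85×10⁻⁴ Pa/m
Geostrophic speed: V_g = |∂P/∂n|/(fρ) = 7.85×10⁻⁴/(1.10×10⁻⁴ × 1.19) = 6.00 m/s
Around a high, pressure-gradient force acts outward with centrifugal, so Coriolis balances both:
fV = (1/ρ)|∂P/∂n| + V²/R  →  V² − fR·V + fR·V_g = 0
With fR = 1.10×10⁻⁴ × 1589×10³ m = 175 m/s:
V = [fR − √((fR)² − 4 fR V_g)]/2 = [175 − √(175² − 4×175×6)]/2 = 6.22 m/s
Supergeostrophic (V > V_g = 6 m/s), as expected around a high.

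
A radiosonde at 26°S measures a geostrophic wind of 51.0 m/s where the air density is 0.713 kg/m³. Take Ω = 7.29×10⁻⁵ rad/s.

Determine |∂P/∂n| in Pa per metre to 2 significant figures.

Coriolis parameter at 26°S:
f = 2Ω sin φ = 2 × 7.29×10⁻⁵ × sin 26° = 6.39×10⁻⁵ s⁻¹
Geostrophic balance rearranged: |∂P/∂n| = f ρ V_g
|∂P/∂n| = 6.39×10⁻⁵ × 0.713 × 51.0 = 2.32×10⁻³ Pa/m

2.3×10⁻³ Pa/m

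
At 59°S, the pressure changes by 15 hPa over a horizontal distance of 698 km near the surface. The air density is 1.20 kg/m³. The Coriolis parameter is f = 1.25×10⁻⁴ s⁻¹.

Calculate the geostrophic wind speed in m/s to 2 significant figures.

14 m/s

Pressure gradient: |∂P/∂n| = 1500 Pa / 698000 m = 2.15×10⁻³ Pa/m
Geostrophic balance (pressure-gradient force = Coriolis force):
V_g = (1/(fρ)) |∂P/∂n| = 2.15×10⁻³ / (1.25×10⁻⁴ × 1.20) = 14.3 m/s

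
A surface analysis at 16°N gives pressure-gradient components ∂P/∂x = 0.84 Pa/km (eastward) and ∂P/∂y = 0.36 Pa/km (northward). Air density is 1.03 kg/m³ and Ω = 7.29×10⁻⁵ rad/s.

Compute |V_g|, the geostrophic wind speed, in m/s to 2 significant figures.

22 m/s

Coriolis parameter at 16°N:
f = 2Ω sin φ = 2 × 7.29×10⁻⁵ × sin 16° = 4.02×10⁻⁵ s⁻¹
Component geostrophic relations (x east, y north):
u_g = −(1/(fρ)) ∂P/∂y,  v_g = (1/(fρ)) ∂P/∂x
u_g = −(0.36×10⁻³)/(4.02×10⁻⁵ × 1.03) = −8.70 m/s;  v_g = (0.84×10⁻³)/(4.02×10⁻⁵ × 1.03) = 20.3 m/s
|V_g| = √(u_g² + v_g²) = 22.1 m/s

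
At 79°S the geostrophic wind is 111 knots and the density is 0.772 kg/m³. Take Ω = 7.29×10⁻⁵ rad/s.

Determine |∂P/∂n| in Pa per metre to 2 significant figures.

6.3×10⁻³ Pa/m

Coriolis parameter at 79°S:
f = 2Ω sin φ = 2 × 7.29×10⁻⁵ × sin 79° = 1.43×10⁻⁴ s⁻¹
Wind speed in SI: 111 knots = 57.1 m/s
Geostrophic balance rearranged: |∂P/∂n| = f ρ V_g
|∂P/∂n| = 1.43×10⁻⁴ × 0.772 × 57.1 = 6.31×10⁻³ Pa/m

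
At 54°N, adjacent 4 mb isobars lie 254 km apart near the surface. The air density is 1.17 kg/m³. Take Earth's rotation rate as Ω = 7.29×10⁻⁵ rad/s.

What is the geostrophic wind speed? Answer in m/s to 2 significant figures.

11 m/s

Coriolis parameter at 54°N:
f = 2Ω sin φ = 2 × 7.29×10⁻⁵ × sin 54° = 1.18×10⁻⁴ s⁻¹
Pressure gradient: |∂P/∂n| = 400 Pa / 254000 m = 1.57×10⁻³ Pa/m
Geostrophic balance (pressure-gradient force = Coriolis force):
V_g = (1/(fρ)) |∂P/∂n| = 1.57×10⁻³ / (1.18×10⁻⁴ × 1.17) = 11.4 m/s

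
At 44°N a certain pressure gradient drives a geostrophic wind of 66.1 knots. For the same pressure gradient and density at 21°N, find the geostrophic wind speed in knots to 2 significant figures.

With the same pressure gradient and density, V_g ∝ 1/f ∝ 1/sin φ.
V₂ = V₁ · sin φ₁ / sin φ₂ = 66.1 × sin 44° / sin 21°
V₂ = 66.1 × 0.6947/0.3584 = 130 knots

130 knots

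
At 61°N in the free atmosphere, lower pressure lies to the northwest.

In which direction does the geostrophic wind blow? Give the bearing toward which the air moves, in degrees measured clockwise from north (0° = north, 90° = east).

045°

The pressure-gradient force points toward the northwest (bearing 315°).
Geostrophic balance: in the Northern Hemisphere the Coriolis force deflects motion to the right, so the geostrophic wind blows 90° to the right of the pressure-gradient force (low pressure on the left).
Rotating 315° by 90° clockwise gives 045° — the wind blows toward the northeast.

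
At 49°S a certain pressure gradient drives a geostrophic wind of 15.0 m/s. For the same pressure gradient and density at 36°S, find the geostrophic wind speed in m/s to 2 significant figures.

19 m/s

With the same pressure gradient and density, V_g ∝ 1/f ∝ 1/sin φ.
V₂ = V₁ · sin φ₁ / sin φ₂ = 15.0 × sin 49° / sin 36°
V₂ = 15.0 × 0.7547/0.5878 = 19 m/s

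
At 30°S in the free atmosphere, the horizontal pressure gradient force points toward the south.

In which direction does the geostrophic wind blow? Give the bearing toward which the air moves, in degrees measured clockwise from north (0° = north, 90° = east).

090°

The pressure-gradient force points toward the south (bearing 180°).
Geostrophic balance: in the Southern Hemisphere the Coriolis force deflects motion to the left, so the geostrophic wind blows 90° to the left of the pressure-gradient force (low pressure on the right).
Rotating 180° by 90° counterclockwise gives 090° — the wind blows toward the east.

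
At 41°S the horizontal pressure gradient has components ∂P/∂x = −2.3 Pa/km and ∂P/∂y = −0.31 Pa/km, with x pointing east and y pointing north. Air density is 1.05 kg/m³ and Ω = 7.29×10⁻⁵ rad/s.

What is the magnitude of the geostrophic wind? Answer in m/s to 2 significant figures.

23 m/s

Coriolis parameter at 41°S:
f = 2Ω sin φ = 2 × 7.29×10⁻⁵ × sin 41° = 9.57×10⁻⁵ s⁻¹
In the Southern Hemisphere f is negative: f = −9.57×10⁻⁵ s⁻¹.
Component geostrophic relations (x east, y north):
u_g = −(1/(fρ)) ∂P/∂y,  v_g = (1/(fρ)) ∂P/∂x
u_g = −(−0.31×10⁻³)/(−9.57×10⁻⁵ × 1.05) = −3.09 m/s;  v_g = (−2.3×10⁻³)/(−9.57×10⁻⁵ × 1.05) = 22.9 m/s
|V_g| = √(u_g² + v_g²) = 23.1 m/s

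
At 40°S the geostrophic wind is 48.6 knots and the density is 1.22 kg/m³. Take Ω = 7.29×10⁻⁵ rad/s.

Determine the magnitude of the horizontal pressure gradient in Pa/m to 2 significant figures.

Coriolis parameter at 40°S:
f = 2Ω sin φ = 2 × 7.29×10⁻⁵ × sin 40° = 9.37×10⁻⁵ s⁻¹
Wind speed in SI: 48.6 knots = 25.0 m/s
Geostrophic balance rearranged: |∂P/∂n| = f ρ V_g
|∂P/∂n| = 9.37×10⁻⁵ × 1.22 × 25.0 = 2.86×10⁻³ Pa/m

2.9×10⁻³ Pa/m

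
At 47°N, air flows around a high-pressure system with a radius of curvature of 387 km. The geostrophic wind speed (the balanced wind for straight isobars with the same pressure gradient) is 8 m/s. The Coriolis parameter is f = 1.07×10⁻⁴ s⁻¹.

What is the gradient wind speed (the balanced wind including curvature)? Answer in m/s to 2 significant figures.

11 m/s

Around a high, pressure-gradient force acts outward with centrifugal, so Coriolis balances both:
fV = (1/ρ)|∂P/∂n| + V²/R  →  V² − fR·V + fR·V_g = 0
With fR = 1.07×10⁻⁴ × 387×10³ m = 41.4 m/s:
V = [fR − √((fR)² − 4 fR V_g)]/2 = [41.4 − √(41.4² − 4×41.4×8)]/2 = 10.8 m/s
Supergeostrophic (V > V_g = 8 m/s), as expected around a high.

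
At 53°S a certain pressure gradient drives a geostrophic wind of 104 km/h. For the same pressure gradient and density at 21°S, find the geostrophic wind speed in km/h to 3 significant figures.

232 km/h

With the same pressure gradient and density, V_g ∝ 1/f ∝ 1/sin φ.
V₂ = V₁ · sin φ₁ / sin φ₂ = 104 × sin 53° / sin 21°
V₂ = 104 × 0.7986/0.3584 = 232 km/h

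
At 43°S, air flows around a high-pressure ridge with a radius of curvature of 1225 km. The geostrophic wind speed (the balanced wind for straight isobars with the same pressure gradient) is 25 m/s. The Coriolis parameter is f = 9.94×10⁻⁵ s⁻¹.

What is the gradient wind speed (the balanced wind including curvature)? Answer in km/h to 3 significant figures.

127 km/h

Around a high, pressure-gradient force acts outward with centrifugal, so Coriolis balances both:
fV = (1/ρ)|∂P/∂n| + V²/R  →  V² − fR·V + fR·V_g = 0
With fR = 9.94×10⁻⁵ × 1225×10³ m = 122 m/s:
V = [fR − √((fR)² − 4 fR V_g)]/2 = [122 − √(122² − 4×122×25)]/2 = 35.1 m/s
Supergeostrophic (V > V_g = 25 m/s), as expected around a high.
Converting: 35.1 m/s × 3.6 = 127 km/h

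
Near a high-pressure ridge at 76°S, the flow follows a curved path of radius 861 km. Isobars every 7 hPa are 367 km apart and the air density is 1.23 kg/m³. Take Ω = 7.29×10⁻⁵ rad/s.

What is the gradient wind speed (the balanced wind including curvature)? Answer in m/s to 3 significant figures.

Coriolis parameter at 76°S:
f = 2Ω sin φ = 2 × 7.29×10⁻⁵ × sin 76° = 1.41×10⁻⁴ s⁻¹
Pressure gradient: |∂P/∂n| = 700 Pa / 367000 m = 1.91×10⁻³ Pa/m
Geostrophic speed: V_g = |∂P/∂n|/(fρ) = 1.91×10⁻³/(1.41×10⁻⁴ × 1.23) = 11.0 m/s
Around a high, pressure-gradient force acts outward with centrifugal, so Coriolis balances both:
fV = (1/ρ)|∂P/∂n| + V²/R  →  V² − fR·V + fR·V_g = 0
With fR = 1.41×10⁻⁴ × 861×10³ m = 122 m/s:
V = [fR − √((fR)² − 4 fR V_g)]/2 = [122 − √(122² − 4×122×11)]/2 = 12.2 m/s
Supergeostrophic (V > V_g = 11 m/s), as expected around a high.

12.2 m/s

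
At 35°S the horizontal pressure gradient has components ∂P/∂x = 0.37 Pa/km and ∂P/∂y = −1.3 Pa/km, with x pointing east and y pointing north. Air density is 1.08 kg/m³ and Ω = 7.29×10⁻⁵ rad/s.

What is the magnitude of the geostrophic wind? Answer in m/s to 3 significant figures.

Coriolis parameter at 35°S:
f = 2Ω sin φ = 2 × 7.29×10⁻⁵ × sin 35° = 8.36×10⁻⁵ s⁻¹
In the Southern Hemisphere f is negative: f = −8.36×10⁻⁵ s⁻¹.
Component geostrophic relations (x east, y north):
u_g = −(1/(fρ)) ∂P/∂y,  v_g = (1/(fρ)) ∂P/∂x
u_g = −(−1.3×10⁻³)/(−8.36×10⁻⁵ × 1.08) = −14.4 m/s;  v_g = (0.37×10⁻³)/(−8.36×10⁻⁵ × 1.08) = −4.10 m/s
|V_g| = √(u_g² + v_g²) = 15.0 m/s

15.0 m/s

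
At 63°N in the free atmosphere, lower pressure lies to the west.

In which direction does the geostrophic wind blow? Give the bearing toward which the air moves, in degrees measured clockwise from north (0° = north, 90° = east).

000°

The pressure-gradient force points toward the west (bearing 270°).
Geostrophic balance: in the Northern Hemisphere the Coriolis force deflects motion to the right, so the geostrophic wind blows 90° to the right of the pressure-gradient force (low pressure on the left).
Rotating 270° by 90° clockwise gives 000° — the wind blows toward the north.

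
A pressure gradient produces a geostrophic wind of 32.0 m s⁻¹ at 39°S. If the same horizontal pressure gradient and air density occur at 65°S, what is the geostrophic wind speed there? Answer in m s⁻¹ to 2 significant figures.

With the same pressure gradient and density, V_g ∝ 1/f ∝ 1/sin φ.
V₂ = V₁ · sin φ₁ / sin φ₂ = 32.0 × sin 39° / sin 65°
V₂ = 32.0 × 0.6293/0.9063 = 22 m s⁻¹

22 m s⁻¹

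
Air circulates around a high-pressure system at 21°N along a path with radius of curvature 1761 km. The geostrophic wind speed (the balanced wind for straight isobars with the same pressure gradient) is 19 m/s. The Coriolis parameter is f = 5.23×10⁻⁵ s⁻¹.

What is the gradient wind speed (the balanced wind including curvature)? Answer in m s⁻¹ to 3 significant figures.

26.8 m s⁻¹

Around a high, pressure-gradient force acts outward with centrifugal, so Coriolis balances both:
fV = (1/ρ)|∂P/∂n| + V²/R  →  V² − fR·V + fR·V_g = 0
With fR = 5.23×10⁻⁵ × 1761×10³ m = 92.1 m/s:
V = [fR − √((fR)² − 4 fR V_g)]/2 = [92.1 − √(92.1² − 4×92.1×19)]/2 = 26.8 m/s
Supergeostrophic (V > V_g = 19 m/s), as expected around a high.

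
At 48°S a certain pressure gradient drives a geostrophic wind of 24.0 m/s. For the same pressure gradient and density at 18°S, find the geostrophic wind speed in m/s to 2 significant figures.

58 m/s

With the same pressure gradient and density, V_g ∝ 1/f ∝ 1/sin φ.
V₂ = V₁ · sin φ₁ / sin φ₂ = 24.0 × sin 48° / sin 18°
V₂ = 24.0 × 0.7431/0.3090 = 58 m/s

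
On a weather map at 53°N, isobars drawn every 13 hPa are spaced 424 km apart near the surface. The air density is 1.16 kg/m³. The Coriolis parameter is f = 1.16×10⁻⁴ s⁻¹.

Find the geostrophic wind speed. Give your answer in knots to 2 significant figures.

Pressure gradient: |∂P/∂n| = 1300 Pa / 424000 m = 3.07×10⁻³ Pa/m
Geostrophic balance (pressure-gradient force = Coriolis force):
V_g = (1/(fρ)) |∂P/∂n| = 3.07×10⁻³ / (1.16×10⁻⁴ × 1.16) = 22.8 m/s
Converting: 22.8 m/s × 1.944 = 44 knots

44 knots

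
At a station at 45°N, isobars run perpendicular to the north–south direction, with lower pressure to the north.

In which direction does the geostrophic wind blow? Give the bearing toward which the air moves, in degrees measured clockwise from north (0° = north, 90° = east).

090°

The pressure-gradient force points toward the north (bearing 000°).
Geostrophic balance: in the Northern Hemisphere the Coriolis force deflects motion to the right, so the geostrophic wind blows 90° to the right of the pressure-gradient force (low pressure on the left).
Rotating 000° by 90° clockwise gives 090° — the wind blows toward the east.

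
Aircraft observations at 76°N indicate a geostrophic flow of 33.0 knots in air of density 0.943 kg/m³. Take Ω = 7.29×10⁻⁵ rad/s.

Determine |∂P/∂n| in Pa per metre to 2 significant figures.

2.3×10⁻³ Pa/m

Coriolis parameter at 76°N:
f = 2Ω sin φ = 2 × 7.29×10⁻⁵ × sin 76° = 1.41×10⁻⁴ s⁻¹
Wind speed in SI: 33.0 knots = 17.0 m/s
Geostrophic balance rearranged: |∂P/∂n| = f ρ V_g
|∂P/∂n| = 1.41×10⁻⁴ × 0.943 × 17.0 = 2.26×10⁻³ Pa/m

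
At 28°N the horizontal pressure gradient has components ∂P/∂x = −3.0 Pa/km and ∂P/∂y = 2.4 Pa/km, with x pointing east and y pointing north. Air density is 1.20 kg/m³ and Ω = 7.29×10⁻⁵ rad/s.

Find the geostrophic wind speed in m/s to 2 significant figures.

Coriolis parameter at 28°N:
f = 2Ω sin φ = 2 × 7.29×10⁻⁵ × sin 28° = 6.84×10⁻⁵ s⁻¹
Component geostrophic relations (x east, y north):
u_g = −(1/(fρ)) ∂P/∂y,  v_g = (1/(fρ)) ∂P/∂x
u_g = −(2.4×10⁻³)/(6.84×10⁻⁵ × 1.20) = −29.2 m/s;  v_g = (−3.0×10⁻³)/(6.84×10⁻⁵ × 1.20) = −36.5 m/s
|V_g| = √(u_g² + v_g²) = 46.8 m/s

47 m/s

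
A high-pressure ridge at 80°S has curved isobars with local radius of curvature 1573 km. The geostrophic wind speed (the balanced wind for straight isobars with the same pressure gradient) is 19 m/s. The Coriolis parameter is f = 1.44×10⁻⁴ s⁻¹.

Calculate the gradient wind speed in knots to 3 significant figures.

Around a high, pressure-gradient force acts outward with centrifugal, so Coriolis balances both:
fV = (1/ρ)|∂P/∂n| + V²/R  →  V² − fR·V + fR·V_g = 0
With fR = 1.44×10⁻⁴ × 1573×10³ m = 227 m/s:
V = [fR − √((fR)² − 4 fR V_g)]/2 = [227 − √(227² − 4×227×19)]/2 = 20.9 m/s
Supergeostrophic (V > V_g = 19 m/s), as expected around a high.
Converting: 20.9 m/s × 1.944 = 40.7 knots

40.7 knots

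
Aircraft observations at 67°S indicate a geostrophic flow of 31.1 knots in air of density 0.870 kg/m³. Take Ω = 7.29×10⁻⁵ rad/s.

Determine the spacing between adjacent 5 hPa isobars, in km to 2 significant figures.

Coriolis parameter at 67°S:
f = 2Ω sin φ = 2 × 7.29×10⁻⁵ × sin 67° = 1.34×10⁻⁴ s⁻¹
Wind speed in SI: 31.1 knots = 16.0 m/s
Geostrophic balance rearranged: |∂P/∂n| = f ρ V_g
|∂P/∂n| = 1.34×10⁻⁴ × 0.870 × 16.0 = 1.87×10⁻³ Pa/m
Isobar spacing: Δn = ΔP/|∂P/∂n| = 500 Pa / 1.87×10⁻³ Pa/m = 267651 m ≈ 270 km

270 km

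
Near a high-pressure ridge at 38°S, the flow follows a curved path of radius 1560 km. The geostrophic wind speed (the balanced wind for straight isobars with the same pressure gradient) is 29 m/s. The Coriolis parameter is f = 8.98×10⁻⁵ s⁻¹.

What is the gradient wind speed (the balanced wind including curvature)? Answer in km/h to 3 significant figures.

148 km/h

Around a high, pressure-gradient force acts outward with centrifugal, so Coriolis balances both:
fV = (1/ρ)|∂P/∂n| + V²/R  →  V² − fR·V + fR·V_g = 0
With fR = 8.98×10⁻⁵ × 1560×10³ m = 140 m/s:
V = [fR − √((fR)² − 4 fR V_g)]/2 = [140 − √(140² − 4×140×29)]/2 = 41 m/s
Supergeostrophic (V > V_g = 29 m/s), as expected around a high.
Converting: 41 m/s × 3.6 = 148 km/h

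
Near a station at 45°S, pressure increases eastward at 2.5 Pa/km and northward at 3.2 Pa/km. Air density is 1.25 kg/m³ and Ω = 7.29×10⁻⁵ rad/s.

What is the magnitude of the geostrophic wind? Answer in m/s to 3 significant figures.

31.5 m/s

Coriolis parameter at 45°S:
f = 2Ω sin φ = 2 × 7.29×10⁻⁵ × sin 45° = 1.03×10⁻⁴ s⁻¹
In the Southern Hemisphere f is negative: f = −1.03×10⁻⁴ s⁻¹.
Component geostrophic relations (x east, y north):
u_g = −(1/(fρ)) ∂P/∂y,  v_g = (1/(fρ)) ∂P/∂x
u_g = −(3.2×10⁻³)/(−1.03×10⁻⁴ × 1.25) = 24.8 m/s;  v_g = (2.5×10⁻³)/(−1.03×10⁻⁴ × 1.25) = −19.4 m/s
|V_g| = √(u_g² + v_g²) = 31.5 m/s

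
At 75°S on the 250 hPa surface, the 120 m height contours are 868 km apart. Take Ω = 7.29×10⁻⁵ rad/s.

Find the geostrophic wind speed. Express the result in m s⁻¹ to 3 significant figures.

Coriolis parameter at 75°S:
f = 2Ω sin φ = 2 × 7.29×10⁻⁵ × sin 75° = 1.41×10⁻⁴ s⁻¹
Height gradient: |∂Z/∂n| = 120 m / 868000 m = 1.38×10⁻⁴
On a pressure surface, geostrophic balance gives V_g = (g/f)|∂Z/∂n|:
V_g = 9.81 × 1.38×10⁻⁴ / 1.41×10⁻⁴ = 9.63 m/s

9.63 m s⁻¹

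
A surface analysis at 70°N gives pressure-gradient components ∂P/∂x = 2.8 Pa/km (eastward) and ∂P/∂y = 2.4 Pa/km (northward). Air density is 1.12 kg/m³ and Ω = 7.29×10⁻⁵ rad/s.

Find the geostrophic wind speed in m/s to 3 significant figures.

Coriolis parameter at 70°N:
f = 2Ω sin φ = 2 × 7.29×10⁻⁵ × sin 70° = 1.37×10⁻⁴ s⁻¹
Component geostrophic relations (x east, y north):
u_g = −(1/(fρ)) ∂P/∂y,  v_g = (1/(fρ)) ∂P/∂x
u_g = −(2.4×10⁻³)/(1.37×10⁻⁴ × 1.12) = −15.6 m/s;  v_g = (2.8×10⁻³)/(1.37×10⁻⁴ × 1.12) = 18.2 m/s
|V_g| = √(u_g² + v_g²) = 24.0 m/s

24.0 m/s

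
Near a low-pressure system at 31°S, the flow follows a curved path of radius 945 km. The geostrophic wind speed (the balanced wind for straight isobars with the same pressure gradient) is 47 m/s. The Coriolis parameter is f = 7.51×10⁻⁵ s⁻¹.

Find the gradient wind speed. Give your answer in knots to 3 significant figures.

Around a low, centrifugal force acts outward with Coriolis, so pressure-gradient force balances both:
(1/ρ)|∂P/∂n| = fV + V²/R  →  V² + fR·V − fR·V_g = 0
With fR = 7.51×10⁻⁵ × 945×10³ m = 71.0 m/s:
V = [−fR + √((fR)² + 4 fR V_g)]/2 = [−71.0 + √(71.0² + 4×71.0×47)]/2 = 32.3 m/s
Subgeostrophic (V < V_g = 47 m/s), as expected around a low.
Converting: 32.3 m/s × 1.944 = 62.8 knots

62.8 knots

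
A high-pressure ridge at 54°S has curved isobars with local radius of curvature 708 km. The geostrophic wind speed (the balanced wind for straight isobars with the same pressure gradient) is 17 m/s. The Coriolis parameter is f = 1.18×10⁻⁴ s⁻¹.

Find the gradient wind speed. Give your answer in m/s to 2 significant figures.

24 m/s

Around a high, pressure-gradient force acts outward with centrifugal, so Coriolis balances both:
fV = (1/ρ)|∂P/∂n| + V²/R  →  V² − fR·V + fR·V_g = 0
With fR = 1.18×10⁻⁴ × 708×10³ m = 83.5 m/s:
V = [fR − √((fR)² − 4 fR V_g)]/2 = [83.5 − √(83.5² − 4×83.5×17)]/2 = 23.8 m/s
Supergeostrophic (V > V_g = 17 m/s), as expected around a high.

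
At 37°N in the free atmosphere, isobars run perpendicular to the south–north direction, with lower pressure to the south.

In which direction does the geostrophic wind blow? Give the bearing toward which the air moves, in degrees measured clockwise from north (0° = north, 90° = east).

270°

The pressure-gradient force points toward the south (bearing 180°).
Geostrophic balance: in the Northern Hemisphere the Coriolis force deflects motion to the right, so the geostrophic wind blows 90° to the right of the pressure-gradient force (low pressure on the left).
Rotating 180° by 90° clockwise gives 270° — the wind blows toward the west.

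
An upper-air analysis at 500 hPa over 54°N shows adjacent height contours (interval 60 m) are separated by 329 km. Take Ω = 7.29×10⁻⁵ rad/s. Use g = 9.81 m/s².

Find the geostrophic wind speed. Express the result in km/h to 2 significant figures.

Coriolis parameter at 54°N:
f = 2Ω sin φ = 2 × 7.29×10⁻⁵ × sin 54° = 1.18×10⁻⁴ s⁻¹
Height gradient: |∂Z/∂n| = 60 m / 329000 m = 1.82×10⁻⁴
On a pressure surface, geostrophic balance gives V_g = (g/f)|∂Z/∂n|:
V_g = 9.81 × 1.82×10⁻⁴ / 1.18×10⁻⁴ = 15.2 m/s
Converting: 15.2 m/s × 3.6 = 55 km/h

55 km/h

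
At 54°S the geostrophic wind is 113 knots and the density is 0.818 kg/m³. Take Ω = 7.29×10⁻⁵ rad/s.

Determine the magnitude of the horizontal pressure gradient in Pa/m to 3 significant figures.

Coriolis parameter at 54°S:
f = 2Ω sin φ = 2 × 7.29×10⁻⁵ × sin 54° = 1.18×10⁻⁴ s⁻¹
Wind speed in SI: 113 knots = 58.1 m/s
Geostrophic balance rearranged: |∂P/∂n| = f ρ V_g
|∂P/∂n| = 1.18×10⁻⁴ × 0.818 × 58.1 = 5.61×10⁻³ Pa/m

5.61×10⁻³ Pa/m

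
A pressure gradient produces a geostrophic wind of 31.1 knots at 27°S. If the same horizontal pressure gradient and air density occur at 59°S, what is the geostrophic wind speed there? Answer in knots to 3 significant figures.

16.5 knots

With the same pressure gradient and density, V_g ∝ 1/f ∝ 1/sin φ.
V₂ = V₁ · sin φ₁ / sin φ₂ = 31.1 × sin 27° / sin 59°
V₂ = 31.1 × 0.4540/0.8572 = 16.5 knots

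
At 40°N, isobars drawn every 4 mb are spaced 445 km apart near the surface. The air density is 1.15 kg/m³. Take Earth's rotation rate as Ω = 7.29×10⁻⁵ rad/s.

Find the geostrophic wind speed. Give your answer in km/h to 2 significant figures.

30 km/h

Coriolis parameter at 40°N:
f = 2Ω sin φ = 2 × 7.29×10⁻⁵ × sin 40° = 9.37×10⁻⁵ s⁻¹
Pressure gradient: |∂P/∂n| = 400 Pa / 445000 m = 8.99×10⁻⁴ Pa/m
Geostrophic balance (pressure-gradient force = Coriolis force):
V_g = (1/(fρ)) |∂P/∂n| = 8.99×10⁻⁴ / (9.37×10⁻⁵ × 1.15) = 8.34 m/s
Converting: 8.34 m/s × 3.6 = 30 km/h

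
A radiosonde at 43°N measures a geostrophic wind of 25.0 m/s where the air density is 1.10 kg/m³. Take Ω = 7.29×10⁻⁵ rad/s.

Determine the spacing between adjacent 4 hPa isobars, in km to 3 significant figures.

Coriolis parameter at 43°N:
f = 2Ω sin φ = 2 × 7.29×10⁻⁵ × sin 43° = 9.94×10⁻⁵ s⁻¹
Geostrophic balance rearranged: |∂P/∂n| = f ρ V_g
|∂P/∂n| = 9.94×10⁻⁵ × 1.10 × 25.0 = 2.73×10⁻³ Pa/m
Isobar spacing: Δn = ΔP/|∂P/∂n| = 400 Pa / 2.73×10⁻³ Pa/m = 146281 m ≈ 146 km

146 km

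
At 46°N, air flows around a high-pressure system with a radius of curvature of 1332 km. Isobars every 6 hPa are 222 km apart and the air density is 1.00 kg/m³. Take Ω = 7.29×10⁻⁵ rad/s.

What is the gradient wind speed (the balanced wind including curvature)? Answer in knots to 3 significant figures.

Coriolis parameter at 46°N:
f = 2Ω sin φ = 2 × 7.29×10⁻⁵ × sin 46° = 1.05×10⁻⁴ s⁻¹
Pressure gradient: |∂P/∂n| = 600 Pa / 222000 m = 2.70×10⁻³ Pa/m
Geostrophic speed: V_g = |∂P/∂n|/(fρ) = 2.70×10⁻³/(1.05×10⁻⁴ × 1.00) = 25.8 m/s
Around a high, pressure-gradient force acts outward with centrifugal, so Coriolis balances both:
fV = (1/ρ)|∂P/∂n| + V²/R  →  V² − fR·V + fR·V_g = 0
With fR = 1.05×10⁻⁴ × 1332×10³ m = 140 m/s:
V = [fR − √((fR)² − 4 fR V_g)]/2 = [140 − √(140² − 4×140×25.8)]/2 = 34.1 m/s
Supergeostrophic (V > V_g = 25.8 m/s), as expected around a high.
Converting: 34.1 m/s × 1.944 = 66.3 knots

66.3 knots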